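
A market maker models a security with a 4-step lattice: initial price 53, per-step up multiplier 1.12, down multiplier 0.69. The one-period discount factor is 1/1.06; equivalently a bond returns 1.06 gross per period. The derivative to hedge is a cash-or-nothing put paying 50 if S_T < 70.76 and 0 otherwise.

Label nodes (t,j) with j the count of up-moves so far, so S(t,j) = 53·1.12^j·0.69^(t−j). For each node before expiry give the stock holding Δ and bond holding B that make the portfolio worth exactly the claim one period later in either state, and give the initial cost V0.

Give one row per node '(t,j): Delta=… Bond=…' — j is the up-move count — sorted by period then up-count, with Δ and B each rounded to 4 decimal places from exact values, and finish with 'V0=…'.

The replicating-portfolio and risk-neutral prices coincide; use p* = (1.06−0.69)/(1.12−0.69) = 0.8605 for the latter.
Payoff layer (t=4): V(4,0)=50.0000, V(4,1)=50.0000, V(4,2)=50.0000, V(4,3)=50.0000, V(4,4)=0.0000
Node (3,0) S=17.4110: V=(p*·50.0000+(1−p*)·50.0000)/1.06=47.1698; Δ=(50.0000−50.0000)/(19.5003−12.0136)=0.0000; B=V−Δ·S=47.1698
Node (3,1) S=28.2613: V=(p*·50.0000+(1−p*)·50.0000)/1.06=47.1698; Δ=(50.0000−50.0000)/(31.6527−19.5003)=0.0000; B=V−Δ·S=47.1698
Node (3,2) S=45.8734: V=(p*·50.0000+(1−p*)·50.0000)/1.06=47.1698; Δ=(50.0000−50.0000)/(51.3782−31.6527)=0.0000; B=V−Δ·S=47.1698
Node (3,3) S=74.4612: V=(p*·0.0000+(1−p*)·50.0000)/1.06=6.5818; Δ=(0.0000−50.0000)/(83.3965−51.3782)=-1.5616; B=V−Δ·S=122.8609
Node (2,0) S=25.2333: V=(p*·47.1698+(1−p*)·47.1698)/1.06=44.4998; Δ=(47.1698−47.1698)/(28.2613−17.4110)=0.0000; B=V−Δ·S=44.4998
Node (2,1) S=40.9584: V=(p*·47.1698+(1−p*)·47.1698)/1.06=44.4998; Δ=(47.1698−47.1698)/(45.8734−28.2613)=0.0000; B=V−Δ·S=44.4998
Node (2,2) S=66.4832: V=(p*·6.5818+(1−p*)·47.1698)/1.06=11.5521; Δ=(6.5818−47.1698)/(74.4612−45.8734)=-1.4198; B=V−Δ·S=105.9428
Node (1,0) S=36.5700: V=(p*·44.4998+(1−p*)·44.4998)/1.06=41.9810; Δ=(44.4998−44.4998)/(40.9584−25.2333)=0.0000; B=V−Δ·S=41.9810
Node (1,1) S=59.3600: V=(p*·11.5521+(1−p*)·44.4998)/1.06=15.2354; Δ=(11.5521−44.4998)/(66.4832−40.9584)=-1.2908; B=V−Δ·S=91.8579
Node (0,0) S=53.0000: V=(p*·15.2354+(1−p*)·41.9810)/1.06=17.8937; Δ=(15.2354−41.9810)/(59.3600−36.5700)=-1.1736; B=V−Δ·S=80.0927
Each (Δ,B) replicates both successor values, so the strategy is self-financing and V0 is arbitrage-free.

(0,0): Delta=-1.1736 Bond=80.0927
(1,0): Delta=0.0000 Bond=41.9810
(1,1): Delta=-1.2908 Bond=91.8579
(2,0): Delta=0.0000 Bond=44.4998
(2,1): Delta=0.0000 Bond=44.4998
(2,2): Delta=-1.4198 Bond=105.9428
(3,0): Delta=0.0000 Bond=47.1698
(3,1): Delta=0.0000 Bond=47.1698
(3,2): Delta=0.0000 Bond=47.1698
(3,3): Delta=-1.5616 Bond=122.8609
V0=17.8937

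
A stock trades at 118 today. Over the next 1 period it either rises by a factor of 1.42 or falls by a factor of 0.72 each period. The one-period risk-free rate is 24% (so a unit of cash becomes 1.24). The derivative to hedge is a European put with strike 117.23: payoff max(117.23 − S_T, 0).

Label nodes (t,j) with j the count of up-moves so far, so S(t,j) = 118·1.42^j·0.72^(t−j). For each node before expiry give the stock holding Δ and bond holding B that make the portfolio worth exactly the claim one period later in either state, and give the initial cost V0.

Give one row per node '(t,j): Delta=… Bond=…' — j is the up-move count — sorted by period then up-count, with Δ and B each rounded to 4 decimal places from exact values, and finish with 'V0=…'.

(0,0): Delta=-0.3907 Bond=52.7919
V0=6.6919

No-arbitrage ⇒ martingale measure with p* = (R−d)/(u−d) = 0.7429.
At expiry t=1: V(1,0)=32.2700, V(1,1)=0.0000
Node (0,0) S=118.0000: V=(p*·0.0000+(1−p*)·32.2700)/1.24=6.6919; Δ=(0.0000−32.2700)/(167.5600−84.9600)=-0.3907; B=V−Δ·S=52.7919
Root portfolio cost Δ·118+B reproduces V0=6.6919.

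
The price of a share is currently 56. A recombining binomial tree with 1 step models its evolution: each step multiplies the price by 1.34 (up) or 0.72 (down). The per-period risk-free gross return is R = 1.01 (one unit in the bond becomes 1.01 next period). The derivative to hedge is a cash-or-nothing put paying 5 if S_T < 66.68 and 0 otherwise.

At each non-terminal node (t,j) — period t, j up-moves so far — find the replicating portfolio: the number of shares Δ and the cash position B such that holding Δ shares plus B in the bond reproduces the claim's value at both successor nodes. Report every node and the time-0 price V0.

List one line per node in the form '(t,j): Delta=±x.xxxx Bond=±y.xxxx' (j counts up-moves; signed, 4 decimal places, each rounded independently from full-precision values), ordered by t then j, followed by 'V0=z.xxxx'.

Since d<R<u, set p* = (R−d)/(u−d) = 0.4677; price each node as the discounted p*-expectation of its children.
Payoff layer (t=1): V(1,0)=5.0000, V(1,1)=0.0000
(0,0): S=56.0000. Δ = (V_up−V_dn)/(S_up−S_dn) = (0.0000−5.0000)/(75.0400−40.3200) = -0.1440. V = [p*·0.0000 + (1−p*)·5.0000]/1.01 = 2.6349. B = V − Δ·S = 10.6995.
Each (Δ,B) replicates both successor values, so the strategy is self-financing and V0 is arbitrage-free.

(0,0): Delta=-0.1440 Bond=10.6995
V0=2.6349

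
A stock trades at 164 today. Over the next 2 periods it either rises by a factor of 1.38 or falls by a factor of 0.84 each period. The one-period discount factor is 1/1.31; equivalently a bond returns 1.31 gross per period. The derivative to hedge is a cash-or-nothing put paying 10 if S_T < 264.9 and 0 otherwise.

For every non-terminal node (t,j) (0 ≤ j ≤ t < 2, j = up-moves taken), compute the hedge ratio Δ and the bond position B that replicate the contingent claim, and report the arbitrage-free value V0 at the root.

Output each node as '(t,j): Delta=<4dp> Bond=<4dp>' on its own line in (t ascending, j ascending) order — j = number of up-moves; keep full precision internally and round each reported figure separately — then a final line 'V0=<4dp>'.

Under the risk-neutral measure, an up-move has probability p* = (R−d)/(u−d) = 0.8704 and values discount at R = 1.31.
Payoff layer (t=2): V(2,0)=10.0000, V(2,1)=10.0000, V(2,2)=0.0000
Node (1,0) S=137.7600: V=(p*·10.0000+(1−p*)·10.0000)/1.31=7.6336; Δ=(10.0000−10.0000)/(190.1088−115.7184)=0.0000; B=V−Δ·S=7.6336
Node (1,1) S=226.3200: V=(p*·0.0000+(1−p*)·10.0000)/1.31=0.9895; Δ=(0.0000−10.0000)/(312.3216−190.1088)=-0.0818; B=V−Δ·S=19.5081
Node (0,0) S=164.0000: V=(p*·0.9895+(1−p*)·7.6336)/1.31=1.4128; Δ=(0.9895−7.6336)/(226.3200−137.7600)=-0.0750; B=V−Δ·S=13.7166
Each (Δ,B) replicates both successor values, so the strategy is self-financing and V0 is arbitrage-free.

(0,0): Delta=-0.0750 Bond=13.7166
(1,0): Delta=0.0000 Bond=7.6336
(1,1): Delta=-0.0818 Bond=19.5081
V0=1.4128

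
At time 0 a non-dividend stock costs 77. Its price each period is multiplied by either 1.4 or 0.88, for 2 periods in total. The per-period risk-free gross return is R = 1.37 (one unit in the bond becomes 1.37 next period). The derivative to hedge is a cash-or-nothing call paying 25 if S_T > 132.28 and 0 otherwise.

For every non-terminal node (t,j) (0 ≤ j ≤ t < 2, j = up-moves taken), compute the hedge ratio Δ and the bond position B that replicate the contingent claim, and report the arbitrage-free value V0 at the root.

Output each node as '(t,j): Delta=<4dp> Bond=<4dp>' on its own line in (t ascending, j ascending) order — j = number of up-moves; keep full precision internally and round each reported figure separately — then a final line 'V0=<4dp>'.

Under the risk-neutral measure, an up-move has probability p* = (R−d)/(u−d) = 0.9423 and values discount at R = 1.37.
Payoff layer (t=2): V(2,0)=0.0000, V(2,1)=0.0000, V(2,2)=25.0000
(1,0): S=67.7600. Δ = (V_up−V_dn)/(S_up−S_dn) = (0.0000−0.0000)/(94.8640−59.6288) = 0.0000. V = [p*·0.0000 + (1−p*)·0.0000]/1.37 = 0.0000. B = V − Δ·S = 0.0000.
(1,1): S=107.8000. Δ = (V_up−V_dn)/(S_up−S_dn) = (25.0000−0.0000)/(150.9200−94.8640) = 0.4460. V = [p*·25.0000 + (1−p*)·0.0000]/1.37 = 17.1954. B = V − Δ·S = -30.8815.
(0,0): S=77.0000. Δ = (V_up−V_dn)/(S_up−S_dn) = (17.1954−0.0000)/(107.8000−67.7600) = 0.4295. V = [p*·17.1954 + (1−p*)·0.0000]/1.37 = 11.8273. B = V − Δ·S = -21.2408.
Each (Δ,B) replicates both successor values, so the strategy is self-financing and V0 is arbitrage-free.

(0,0): Delta=0.4295 Bond=-21.2408
(1,0): Delta=0.0000 Bond=0.0000
(1,1): Delta=0.4460 Bond=-30.8815
V0=11.8273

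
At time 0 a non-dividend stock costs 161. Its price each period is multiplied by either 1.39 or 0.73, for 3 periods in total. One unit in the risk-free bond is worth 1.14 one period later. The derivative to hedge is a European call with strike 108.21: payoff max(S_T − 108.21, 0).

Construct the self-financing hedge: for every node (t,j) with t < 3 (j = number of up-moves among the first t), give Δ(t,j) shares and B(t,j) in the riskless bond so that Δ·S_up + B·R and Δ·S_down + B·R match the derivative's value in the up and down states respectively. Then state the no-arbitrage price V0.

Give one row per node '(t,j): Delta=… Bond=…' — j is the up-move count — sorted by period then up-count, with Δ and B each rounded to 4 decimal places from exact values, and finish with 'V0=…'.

The replicating-portfolio and risk-neutral prices coincide; use p* = (1.14−0.73)/(1.39−0.73) = 0.6212 for the latter.
At expiry t=3: V(3,0)=0.0000, V(3,1)=11.0477, V(3,2)=118.8697, V(3,3)=324.1747
(2,0): S=85.7969. Δ = (V_up−V_dn)/(S_up−S_dn) = (11.0477−0.0000)/(119.2577−62.6317) = 0.1951. V = [p*·11.0477 + (1−p*)·0.0000]/1.14 = 6.0201. B = V − Δ·S = -10.7188.
(2,1): S=163.3667. Δ = (V_up−V_dn)/(S_up−S_dn) = (118.8697−11.0477)/(227.0797−119.2577) = 1.0000. V = [p*·118.8697 + (1−p*)·11.0477]/1.14 = 68.4456. B = V − Δ·S = -94.9211.
(2,2): S=311.0681. Δ = (V_up−V_dn)/(S_up−S_dn) = (324.1747−118.8697)/(432.3847−227.0797) = 1.0000. V = [p*·324.1747 + (1−p*)·118.8697]/1.14 = 216.1470. B = V − Δ·S = -94.9211.
(1,0): S=117.5300. Δ = (V_up−V_dn)/(S_up−S_dn) = (68.4456−6.0201)/(163.3667−85.7969) = 0.8048. V = [p*·68.4456 + (1−p*)·6.0201]/1.14 = 39.2979. B = V − Δ·S = -55.2862.
(1,1): S=223.7900. Δ = (V_up−V_dn)/(S_up−S_dn) = (216.1470−68.4456)/(311.0681−163.3667) = 1.0000. V = [p*·216.1470 + (1−p*)·68.4456]/1.14 = 140.5259. B = V − Δ·S = -83.2641.
(0,0): S=161.0000. Δ = (V_up−V_dn)/(S_up−S_dn) = (140.5259−39.2979)/(223.7900−117.5300) = 0.9526. V = [p*·140.5259 + (1−p*)·39.2979]/1.14 = 89.6333. B = V − Δ·S = -63.7425.
Root portfolio cost Δ·161+B reproduces V0=89.6333.

(0,0): Delta=0.9526 Bond=-63.7425
(1,0): Delta=0.8048 Bond=-55.2862
(1,1): Delta=1.0000 Bond=-83.2641
(2,0): Delta=0.1951 Bond=-10.7188
(2,1): Delta=1.0000 Bond=-94.9211
(2,2): Delta=1.0000 Bond=-94.9211
V0=89.6333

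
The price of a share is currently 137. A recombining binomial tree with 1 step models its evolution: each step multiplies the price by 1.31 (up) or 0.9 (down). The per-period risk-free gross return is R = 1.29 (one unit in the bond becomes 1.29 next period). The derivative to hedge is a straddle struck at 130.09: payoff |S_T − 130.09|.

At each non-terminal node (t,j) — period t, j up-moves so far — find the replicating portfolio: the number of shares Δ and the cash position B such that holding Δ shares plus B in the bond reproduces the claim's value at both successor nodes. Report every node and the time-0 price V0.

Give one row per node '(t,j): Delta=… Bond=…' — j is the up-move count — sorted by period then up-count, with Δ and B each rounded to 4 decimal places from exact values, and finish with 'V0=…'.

(0,0): Delta=0.7582 Bond=-67.2095
V0=36.6686

Under the risk-neutral measure, an up-move has probability p* = (R−d)/(u−d) = 0.9512 and values discount at R = 1.29.
Terminal values V(1,·): V(1,0)=6.7900, V(1,1)=49.3800
Node (0,0) S=137.0000: V=(p*·49.3800+(1−p*)·6.7900)/1.29=36.6686; Δ=(49.3800−6.7900)/(179.4700−123.3000)=0.7582; B=V−Δ·S=-67.2095
Check: Δ(0,0)·S0 + B(0,0) = 36.6686 = V0.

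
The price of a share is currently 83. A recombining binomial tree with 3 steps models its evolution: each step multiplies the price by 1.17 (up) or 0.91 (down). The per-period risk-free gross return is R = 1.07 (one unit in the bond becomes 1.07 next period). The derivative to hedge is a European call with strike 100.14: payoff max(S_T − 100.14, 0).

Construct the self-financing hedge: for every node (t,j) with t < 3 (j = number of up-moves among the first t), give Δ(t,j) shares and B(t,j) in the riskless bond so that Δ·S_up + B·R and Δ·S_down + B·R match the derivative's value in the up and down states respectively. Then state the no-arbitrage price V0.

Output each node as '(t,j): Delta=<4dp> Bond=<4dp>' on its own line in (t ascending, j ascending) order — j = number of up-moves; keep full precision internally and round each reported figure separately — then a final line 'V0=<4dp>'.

(0,0): Delta=0.5151 Bond=-35.3559
(1,0): Delta=0.0953 Bond=-6.1197
(1,1): Delta=0.7192 Bond=-57.6502
(2,0): Delta=0.0000 Bond=0.0000
(2,1): Delta=0.1416 Bond=-10.6407
(2,2): Delta=1.0000 Bond=-93.5888
V0=7.3988

Under the risk-neutral measure, an up-move has probability p* = (R−d)/(u−d) = 0.6154 and values discount at R = 1.07.
Terminal values V(3,·): V(3,0)=0.0000, V(3,1)=0.0000, V(3,2)=3.2530, V(3,3)=32.7939
  t=2,j=0: stock 68.7323 → up 80.4168 (V=0.0000), down 62.5464 (V=0.0000). Price 0.0000; hedge Δ=0.0000, bond B=0.0000.
  t=2,j=1: stock 88.3701 → up 103.3930 (V=3.2530), down 80.4168 (V=0.0000). Price 1.8709; hedge Δ=0.1416, bond B=-10.6407.
  t=2,j=2: stock 113.6187 → up 132.9339 (V=32.7939), down 103.3930 (V=3.2530). Price 20.0299; hedge Δ=1.0000, bond B=-93.5888.
  t=1,j=0: stock 75.5300 → up 88.3701 (V=1.8709), down 68.7323 (V=0.0000). Price 1.0760; hedge Δ=0.0953, bond B=-6.1197.
  t=1,j=1: stock 97.1100 → up 113.6187 (V=20.0299), down 88.3701 (V=1.8709). Price 12.1922; hedge Δ=0.7192, bond B=-57.6502.
  t=0,j=0: stock 83.0000 → up 97.1100 (V=12.1922), down 75.5300 (V=1.0760). Price 7.3988; hedge Δ=0.5151, bond B=-35.3559.
The time-0 hedge costs 7.3988, which is the no-arbitrage price.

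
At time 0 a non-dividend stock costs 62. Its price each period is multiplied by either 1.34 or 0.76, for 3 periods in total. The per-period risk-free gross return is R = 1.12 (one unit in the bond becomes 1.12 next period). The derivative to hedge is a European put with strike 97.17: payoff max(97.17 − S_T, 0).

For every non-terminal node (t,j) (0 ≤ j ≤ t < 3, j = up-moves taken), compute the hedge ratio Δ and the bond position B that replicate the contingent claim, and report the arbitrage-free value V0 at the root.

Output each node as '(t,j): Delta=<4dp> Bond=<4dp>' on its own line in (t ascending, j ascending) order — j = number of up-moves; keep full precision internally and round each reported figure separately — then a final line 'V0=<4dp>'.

Risk-neutral probability p* = (R−d)/(u−d) = (1.12−0.76)/(1.34−0.76) = 0.6207.
Payoff layer (t=3): V(3,0)=69.9535, V(3,1)=49.1830, V(3,2)=12.5613, V(3,3)=0.0000
Node (2,0) S=35.8112: V=(p*·49.1830+(1−p*)·69.9535)/1.12=50.9477; Δ=(49.1830−69.9535)/(47.9870−27.2165)=-1.0000; B=V−Δ·S=86.7589
Node (2,1) S=63.1408: V=(p*·12.5613+(1−p*)·49.1830)/1.12=23.6181; Δ=(12.5613−49.1830)/(84.6087−47.9870)=-1.0000; B=V−Δ·S=86.7589
Node (2,2) S=111.3272: V=(p*·0.0000+(1−p*)·12.5613)/1.12=4.2541; Δ=(0.0000−12.5613)/(149.1784−84.6087)=-0.1945; B=V−Δ·S=25.9116
Node (1,0) S=47.1200: V=(p*·23.6181+(1−p*)·50.9477)/1.12=30.3433; Δ=(23.6181−50.9477)/(63.1408−35.8112)=-1.0000; B=V−Δ·S=77.4633
Node (1,1) S=83.0800: V=(p*·4.2541+(1−p*)·23.6181)/1.12=10.3563; Δ=(4.2541−23.6181)/(111.3272−63.1408)=-0.4019; B=V−Δ·S=43.7425
Node (0,0) S=62.0000: V=(p*·10.3563+(1−p*)·30.3433)/1.12=16.0157; Δ=(10.3563−30.3433)/(83.0800−47.1200)=-0.5558; B=V−Δ·S=50.4760
Check: Δ(0,0)·S0 + B(0,0) = 16.0157 = V0.

(0,0): Delta=-0.5558 Bond=50.4760
(1,0): Delta=-1.0000 Bond=77.4633
(1,1): Delta=-0.4019 Bond=43.7425
(2,0): Delta=-1.0000 Bond=86.7589
(2,1): Delta=-1.0000 Bond=86.7589
(2,2): Delta=-0.1945 Bond=25.9116
V0=16.0157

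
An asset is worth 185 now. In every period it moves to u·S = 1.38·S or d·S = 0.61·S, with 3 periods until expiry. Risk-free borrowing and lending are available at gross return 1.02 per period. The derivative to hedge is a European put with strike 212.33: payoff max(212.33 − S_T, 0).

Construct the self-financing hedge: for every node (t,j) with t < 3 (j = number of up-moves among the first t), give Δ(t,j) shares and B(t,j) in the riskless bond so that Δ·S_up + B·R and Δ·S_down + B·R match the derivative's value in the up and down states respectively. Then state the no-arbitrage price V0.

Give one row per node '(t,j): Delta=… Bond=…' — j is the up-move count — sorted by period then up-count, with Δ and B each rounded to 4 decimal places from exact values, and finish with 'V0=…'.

(0,0): Delta=-0.4724 Bond=142.3958
(1,0): Delta=-0.9845 Bond=203.0383
(1,1): Delta=-0.2736 Bond=94.4973
(2,0): Delta=-1.0000 Bond=208.1667
(2,1): Delta=-0.9785 Bond=206.1617
(2,2): Delta=0.0000 Bond=0.0000
V0=55.0101

The replicating-portfolio and risk-neutral prices coincide; use p* = (1.02−0.61)/(1.38−0.61) = 0.5325 for the latter.
At expiry t=3: V(3,0)=170.3385, V(3,1)=117.3329, V(3,2)=0.0000, V(3,3)=0.0000
(2,0): S=68.8385. Δ = (V_up−V_dn)/(S_up−S_dn) = (117.3329−170.3385)/(94.9971−41.9915) = -1.0000. V = [p*·117.3329 + (1−p*)·170.3385]/1.02 = 139.3282. B = V − Δ·S = 208.1667.
(2,1): S=155.7330. Δ = (V_up−V_dn)/(S_up−S_dn) = (0.0000−117.3329)/(214.9115−94.9971) = -0.9785. V = [p*·0.0000 + (1−p*)·117.3329]/1.02 = 53.7813. B = V − Δ·S = 206.1617.
(2,2): S=352.3140. Δ = (V_up−V_dn)/(S_up−S_dn) = (0.0000−0.0000)/(486.1933−214.9115) = 0.0000. V = [p*·0.0000 + (1−p*)·0.0000]/1.02 = 0.0000. B = V − Δ·S = 0.0000.
(1,0): S=112.8500. Δ = (V_up−V_dn)/(S_up−S_dn) = (53.7813−139.3282)/(155.7330−68.8385) = -0.9845. V = [p*·53.7813 + (1−p*)·139.3282]/1.02 = 91.9385. B = V − Δ·S = 203.0383.
(1,1): S=255.3000. Δ = (V_up−V_dn)/(S_up−S_dn) = (0.0000−53.7813)/(352.3140−155.7330) = -0.2736. V = [p*·0.0000 + (1−p*)·53.7813]/1.02 = 24.6515. B = V − Δ·S = 94.4973.
(0,0): S=185.0000. Δ = (V_up−V_dn)/(S_up−S_dn) = (24.6515−91.9385)/(255.3000−112.8500) = -0.4724. V = [p*·24.6515 + (1−p*)·91.9385]/1.02 = 55.0101. B = V − Δ·S = 142.3958.
Root portfolio cost Δ·185+B reproduces V0=55.0101.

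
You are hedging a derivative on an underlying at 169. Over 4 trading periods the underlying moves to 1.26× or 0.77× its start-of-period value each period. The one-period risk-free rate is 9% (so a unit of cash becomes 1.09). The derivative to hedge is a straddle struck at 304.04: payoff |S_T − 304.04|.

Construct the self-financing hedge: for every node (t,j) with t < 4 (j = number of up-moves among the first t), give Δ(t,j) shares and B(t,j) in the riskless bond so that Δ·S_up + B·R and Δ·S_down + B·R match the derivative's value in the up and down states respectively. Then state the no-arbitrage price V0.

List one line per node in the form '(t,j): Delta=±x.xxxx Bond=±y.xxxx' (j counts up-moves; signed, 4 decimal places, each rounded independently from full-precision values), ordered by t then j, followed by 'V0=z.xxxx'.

The replicating-portfolio and risk-neutral prices coincide; use p* = (1.09−0.77)/(1.26−0.77) = 0.6531 for the latter.
Terminal payoffs: V(4,0)=244.6314, V(4,1)=206.8259, V(4,2)=144.9623, V(4,3)=43.7311, V(4,4)=121.9201
Node (3,0) S=77.1541: V=(p*·206.8259+(1−p*)·244.6314)/1.09=201.7817; Δ=(206.8259−244.6314)/(97.2141−59.4086)=-1.0000; B=V−Δ·S=278.9358
Node (3,1) S=126.2521: V=(p*·144.9623+(1−p*)·206.8259)/1.09=152.6837; Δ=(144.9623−206.8259)/(159.0777−97.2141)=-1.0000; B=V−Δ·S=278.9358
Node (3,2) S=206.5944: V=(p*·43.7311+(1−p*)·144.9623)/1.09=72.3414; Δ=(43.7311−144.9623)/(260.3089−159.0777)=-1.0000; B=V−Δ·S=278.9358
Node (3,3) S=338.0635: V=(p*·121.9201+(1−p*)·43.7311)/1.09=86.9663; Δ=(121.9201−43.7311)/(425.9601−260.3089)=0.4720; B=V−Δ·S=-72.6031
Node (2,0) S=100.2001: V=(p*·152.6837+(1−p*)·201.7817)/1.09=155.7043; Δ=(152.6837−201.7817)/(126.2521−77.1541)=-1.0000; B=V−Δ·S=255.9044
Node (2,1) S=163.9638: V=(p*·72.3414+(1−p*)·152.6837)/1.09=91.9406; Δ=(72.3414−152.6837)/(206.5944−126.2521)=-1.0000; B=V−Δ·S=255.9044
Node (2,2) S=268.3044: V=(p*·86.9663+(1−p*)·72.3414)/1.09=75.1306; Δ=(86.9663−72.3414)/(338.0635−206.5944)=0.1112; B=V−Δ·S=45.2838
Node (1,0) S=130.1300: V=(p*·91.9406+(1−p*)·155.7043)/1.09=104.6447; Δ=(91.9406−155.7043)/(163.9638−100.2001)=-1.0000; B=V−Δ·S=234.7747
Node (1,1) S=212.9400: V=(p*·75.1306+(1−p*)·91.9406)/1.09=74.2776; Δ=(75.1306−91.9406)/(268.3044−163.9638)=-0.1611; B=V−Δ·S=108.5837
Node (0,0) S=169.0000: V=(p*·74.2776+(1−p*)·104.6447)/1.09=77.8102; Δ=(74.2776−104.6447)/(212.9400−130.1300)=-0.3667; B=V−Δ·S=139.7837
Root portfolio cost Δ·169+B reproduces V0=77.8102.

(0,0): Delta=-0.3667 Bond=139.7837
(1,0): Delta=-1.0000 Bond=234.7747
(1,1): Delta=-0.1611 Bond=108.5837
(2,0): Delta=-1.0000 Bond=255.9044
(2,1): Delta=-1.0000 Bond=255.9044
(2,2): Delta=0.1112 Bond=45.2838
(3,0): Delta=-1.0000 Bond=278.9358
(3,1): Delta=-1.0000 Bond=278.9358
(3,2): Delta=-1.0000 Bond=278.9358
(3,3): Delta=0.4720 Bond=-72.6031
V0=77.8102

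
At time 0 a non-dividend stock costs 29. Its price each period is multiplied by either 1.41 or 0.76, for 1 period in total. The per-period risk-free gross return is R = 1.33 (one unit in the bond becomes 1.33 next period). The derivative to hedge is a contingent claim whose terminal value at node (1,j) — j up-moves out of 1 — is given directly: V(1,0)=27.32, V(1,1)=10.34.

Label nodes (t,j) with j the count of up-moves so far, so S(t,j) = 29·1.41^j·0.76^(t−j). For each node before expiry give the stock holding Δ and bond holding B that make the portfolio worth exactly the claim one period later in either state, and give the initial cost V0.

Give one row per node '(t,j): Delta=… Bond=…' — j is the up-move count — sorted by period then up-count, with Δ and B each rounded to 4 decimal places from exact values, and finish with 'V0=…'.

No-arbitrage ⇒ martingale measure with p* = (R−d)/(u−d) = 0.8769.
Terminal values V(1,·): V(1,0)=27.3200, V(1,1)=10.3400
Node (0,0) S=29.0000: V=(p*·10.3400+(1−p*)·27.3200)/1.33=9.3457; Δ=(10.3400−27.3200)/(40.8900−22.0400)=-0.9008; B=V−Δ·S=35.4688
Each (Δ,B) replicates both successor values, so the strategy is self-financing and V0 is arbitrage-free.

(0,0): Delta=-0.9008 Bond=35.4688
V0=9.3457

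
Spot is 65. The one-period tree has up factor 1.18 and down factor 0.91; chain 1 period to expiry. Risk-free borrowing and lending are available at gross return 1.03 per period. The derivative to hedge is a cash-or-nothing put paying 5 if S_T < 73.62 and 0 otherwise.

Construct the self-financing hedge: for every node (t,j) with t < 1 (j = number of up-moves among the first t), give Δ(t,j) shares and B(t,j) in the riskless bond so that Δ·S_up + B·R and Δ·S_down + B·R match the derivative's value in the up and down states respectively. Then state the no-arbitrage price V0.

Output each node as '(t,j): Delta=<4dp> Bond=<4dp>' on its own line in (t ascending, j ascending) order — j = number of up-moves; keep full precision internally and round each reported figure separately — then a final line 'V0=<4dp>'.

Under the risk-neutral measure, an up-move has probability p* = (R−d)/(u−d) = 0.4444 and values discount at R = 1.03.
Payoff layer (t=1): V(1,0)=5.0000, V(1,1)=0.0000
Node (0,0) S=65.0000: V=(p*·0.0000+(1−p*)·5.0000)/1.03=2.6969; Δ=(0.0000−5.0000)/(76.7000−59.1500)=-0.2849; B=V−Δ·S=21.2154
The time-0 hedge costs 2.6969, which is the no-arbitrage price.

(0,0): Delta=-0.2849 Bond=21.2154
V0=2.6969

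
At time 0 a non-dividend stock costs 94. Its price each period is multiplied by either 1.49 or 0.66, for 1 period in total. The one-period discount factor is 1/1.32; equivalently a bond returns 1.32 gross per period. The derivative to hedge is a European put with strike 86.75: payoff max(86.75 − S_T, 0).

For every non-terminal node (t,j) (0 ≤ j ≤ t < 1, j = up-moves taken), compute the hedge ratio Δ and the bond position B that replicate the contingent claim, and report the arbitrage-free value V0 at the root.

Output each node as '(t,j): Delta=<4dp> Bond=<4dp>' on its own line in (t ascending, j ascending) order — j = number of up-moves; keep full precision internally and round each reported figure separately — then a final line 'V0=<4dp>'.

The replicating-portfolio and risk-neutral prices coincide; use p* = (1.32−0.66)/(1.49−0.66) = 0.7952 for the latter.
Terminal payoffs: V(1,0)=24.7100, V(1,1)=0.0000
Node (0,0) S=94.0000: V=(p*·0.0000+(1−p*)·24.7100)/1.32=3.8342; Δ=(0.0000−24.7100)/(140.0600−62.0400)=-0.3167; B=V−Δ·S=33.6052
Root portfolio cost Δ·94+B reproduces V0=3.8342.

(0,0): Delta=-0.3167 Bond=33.6052
V0=3.8342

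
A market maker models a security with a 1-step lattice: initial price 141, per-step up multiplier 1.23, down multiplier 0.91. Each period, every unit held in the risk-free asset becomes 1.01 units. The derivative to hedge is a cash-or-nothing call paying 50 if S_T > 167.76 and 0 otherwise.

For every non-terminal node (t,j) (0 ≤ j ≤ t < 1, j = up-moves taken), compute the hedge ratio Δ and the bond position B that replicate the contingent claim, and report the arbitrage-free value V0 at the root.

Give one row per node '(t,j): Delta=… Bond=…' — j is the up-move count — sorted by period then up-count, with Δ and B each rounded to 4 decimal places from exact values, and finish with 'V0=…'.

Under the risk-neutral measure, an up-move has probability p* = (R−d)/(u−d) = 0.3125 and values discount at R = 1.01.
Terminal payoffs: V(1,0)=0.0000, V(1,1)=50.0000
(0,0): S=141.0000. Δ = (V_up−V_dn)/(S_up−S_dn) = (50.0000−0.0000)/(173.4300−128.3100) = 1.1082. V = [p*·50.0000 + (1−p*)·0.0000]/1.01 = 15.4703. B = V − Δ·S = -140.7797.
The time-0 hedge costs 15.4703, which is the no-arbitrage price.

(0,0): Delta=1.1082 Bond=-140.7797
V0=15.4703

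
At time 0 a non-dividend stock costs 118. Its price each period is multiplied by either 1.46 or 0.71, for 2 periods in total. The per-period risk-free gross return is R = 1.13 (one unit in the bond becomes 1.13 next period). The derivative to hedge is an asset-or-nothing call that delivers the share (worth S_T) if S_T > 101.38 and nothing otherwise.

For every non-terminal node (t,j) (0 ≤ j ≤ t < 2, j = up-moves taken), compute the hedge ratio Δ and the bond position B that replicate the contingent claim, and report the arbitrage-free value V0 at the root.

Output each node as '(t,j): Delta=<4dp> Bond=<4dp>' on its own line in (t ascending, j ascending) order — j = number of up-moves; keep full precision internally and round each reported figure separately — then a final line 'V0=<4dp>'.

Risk-neutral probability p* = (R−d)/(u−d) = (1.13−0.71)/(1.46−0.71) = 0.5600.
Payoff layer (t=2): V(2,0)=0.0000, V(2,1)=122.3188, V(2,2)=251.5288
(1,0): S=83.7800. Δ = (V_up−V_dn)/(S_up−S_dn) = (122.3188−0.0000)/(122.3188−59.4838) = 1.9467. V = [p*·122.3188 + (1−p*)·0.0000]/1.13 = 60.6182. B = V − Δ·S = -102.4736.
(1,1): S=172.2800. Δ = (V_up−V_dn)/(S_up−S_dn) = (251.5288−122.3188)/(251.5288−122.3188) = 1.0000. V = [p*·251.5288 + (1−p*)·122.3188]/1.13 = 172.2800. B = V − Δ·S = 0.0000.
(0,0): S=118.0000. Δ = (V_up−V_dn)/(S_up−S_dn) = (172.2800−60.6182)/(172.2800−83.7800) = 1.2617. V = [p*·172.2800 + (1−p*)·60.6182]/1.13 = 108.9812. B = V − Δ·S = -39.9012.
Check: Δ(0,0)·S0 + B(0,0) = 108.9812 = V0.

(0,0): Delta=1.2617 Bond=-39.9012
(1,0): Delta=1.9467 Bond=-102.4736
(1,1): Delta=1.0000 Bond=0.0000
V0=108.9812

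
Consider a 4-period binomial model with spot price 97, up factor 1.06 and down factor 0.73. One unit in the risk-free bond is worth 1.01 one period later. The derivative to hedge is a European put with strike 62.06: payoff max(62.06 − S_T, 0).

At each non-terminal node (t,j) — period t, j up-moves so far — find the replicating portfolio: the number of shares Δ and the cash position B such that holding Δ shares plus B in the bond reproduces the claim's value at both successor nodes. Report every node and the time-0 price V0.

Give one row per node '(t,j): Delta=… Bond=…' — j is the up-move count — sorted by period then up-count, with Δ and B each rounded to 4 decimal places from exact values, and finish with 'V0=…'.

Under the risk-neutral measure, an up-move has probability p* = (R−d)/(u−d) = 0.8485 and values discount at R = 1.01.
At expiry t=4: V(4,0)=34.5137, V(4,1)=22.0613, V(4,2)=3.9797, V(4,3)=0.0000, V(4,4)=0.0000
Node (3,0) S=37.7346: V=(p*·22.0613+(1−p*)·34.5137)/1.01=23.7109; Δ=(22.0613−34.5137)/(39.9987−27.5463)=-1.0000; B=V−Δ·S=61.4455
Node (3,1) S=54.7928: V=(p*·3.9797+(1−p*)·22.0613)/1.01=6.6528; Δ=(3.9797−22.0613)/(58.0803−39.9987)=-1.0000; B=V−Δ·S=61.4455
Node (3,2) S=79.5621: V=(p*·0.0000+(1−p*)·3.9797)/1.01=0.5970; Δ=(0.0000−3.9797)/(84.3358−58.0803)=-0.1516; B=V−Δ·S=12.6566
Node (3,3) S=115.5286: V=(p*·0.0000+(1−p*)·0.0000)/1.01=0.0000; Δ=(0.0000−0.0000)/(122.4603−84.3358)=0.0000; B=V−Δ·S=0.0000
Node (2,0) S=51.6913: V=(p*·6.6528+(1−p*)·23.7109)/1.01=9.1459; Δ=(6.6528−23.7109)/(54.7928−37.7346)=-1.0000; B=V−Δ·S=60.8372
Node (2,1) S=75.0586: V=(p*·0.5970+(1−p*)·6.6528)/1.01=1.4996; Δ=(0.5970−6.6528)/(79.5621−54.7928)=-0.2445; B=V−Δ·S=19.8503
Node (2,2) S=108.9892: V=(p*·0.0000+(1−p*)·0.5970)/1.01=0.0896; Δ=(0.0000−0.5970)/(115.5286−79.5621)=-0.0166; B=V−Δ·S=1.8987
Node (1,0) S=70.8100: V=(p*·1.4996+(1−p*)·9.1459)/1.01=2.6318; Δ=(1.4996−9.1459)/(75.0586−51.6913)=-0.3272; B=V−Δ·S=25.8024
Node (1,1) S=102.8200: V=(p*·0.0896+(1−p*)·1.4996)/1.01=0.3002; Δ=(0.0896−1.4996)/(108.9892−75.0586)=-0.0416; B=V−Δ·S=4.5729
Node (0,0) S=97.0000: V=(p*·0.3002+(1−p*)·2.6318)/1.01=0.6470; Δ=(0.3002−2.6318)/(102.8200−70.8100)=-0.0728; B=V−Δ·S=7.7124
Each (Δ,B) replicates both successor values, so the strategy is self-financing and V0 is arbitrage-free.

(0,0): Delta=-0.0728 Bond=7.7124
(1,0): Delta=-0.3272 Bond=25.8024
(1,1): Delta=-0.0416 Bond=4.5729
(2,0): Delta=-1.0000 Bond=60.8372
(2,1): Delta=-0.2445 Bond=19.8503
(2,2): Delta=-0.0166 Bond=1.8987
(3,0): Delta=-1.0000 Bond=61.4455
(3,1): Delta=-1.0000 Bond=61.4455
(3,2): Delta=-0.1516 Bond=12.6566
(3,3): Delta=0.0000 Bond=0.0000
V0=0.6470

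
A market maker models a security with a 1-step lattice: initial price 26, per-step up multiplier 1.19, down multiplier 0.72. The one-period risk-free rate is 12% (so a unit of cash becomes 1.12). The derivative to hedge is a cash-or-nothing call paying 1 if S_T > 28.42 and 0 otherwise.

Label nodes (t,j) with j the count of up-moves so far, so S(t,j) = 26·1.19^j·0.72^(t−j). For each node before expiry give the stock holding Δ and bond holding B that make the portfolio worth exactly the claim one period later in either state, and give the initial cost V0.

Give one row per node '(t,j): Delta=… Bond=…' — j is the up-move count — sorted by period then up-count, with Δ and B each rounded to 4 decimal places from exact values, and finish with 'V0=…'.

(0,0): Delta=0.0818 Bond=-1.3678
V0=0.7599

Under the risk-neutral measure, an up-move has probability p* = (R−d)/(u−d) = 0.8511 and values discount at R = 1.12.
At expiry t=1: V(1,0)=0.0000, V(1,1)=1.0000
(0,0): S=26.0000. Δ = (V_up−V_dn)/(S_up−S_dn) = (1.0000−0.0000)/(30.9400−18.7200) = 0.0818. V = [p*·1.0000 + (1−p*)·0.0000]/1.12 = 0.7599. B = V − Δ·S = -1.3678.
Root portfolio cost Δ·26+B reproduces V0=0.7599.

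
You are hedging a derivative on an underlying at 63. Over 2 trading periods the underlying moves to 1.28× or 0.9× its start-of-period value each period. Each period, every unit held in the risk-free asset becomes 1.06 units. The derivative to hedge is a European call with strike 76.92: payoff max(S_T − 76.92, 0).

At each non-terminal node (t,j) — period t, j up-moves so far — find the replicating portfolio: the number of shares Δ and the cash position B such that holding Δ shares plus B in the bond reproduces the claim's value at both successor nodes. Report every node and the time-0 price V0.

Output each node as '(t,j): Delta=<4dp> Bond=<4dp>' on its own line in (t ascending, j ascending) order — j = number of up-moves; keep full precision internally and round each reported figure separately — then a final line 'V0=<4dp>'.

The replicating-portfolio and risk-neutral prices coincide; use p* = (1.06−0.9)/(1.28−0.9) = 0.4211 for the latter.
At expiry t=2: V(2,0)=0.0000, V(2,1)=0.0000, V(2,2)=26.2992
Node (1,0) S=56.7000: V=(p*·0.0000+(1−p*)·0.0000)/1.06=0.0000; Δ=(0.0000−0.0000)/(72.5760−51.0300)=0.0000; B=V−Δ·S=0.0000
Node (1,1) S=80.6400: V=(p*·26.2992+(1−p*)·0.0000)/1.06=10.4466; Δ=(26.2992−0.0000)/(103.2192−72.5760)=0.8582; B=V−Δ·S=-58.7619
Node (0,0) S=63.0000: V=(p*·10.4466+(1−p*)·0.0000)/1.06=4.1496; Δ=(10.4466−0.0000)/(80.6400−56.7000)=0.4364; B=V−Δ·S=-23.3414
The time-0 hedge costs 4.1496, which is the no-arbitrage price.

(0,0): Delta=0.4364 Bond=-23.3414
(1,0): Delta=0.0000 Bond=0.0000
(1,1): Delta=0.8582 Bond=-58.7619
V0=4.1496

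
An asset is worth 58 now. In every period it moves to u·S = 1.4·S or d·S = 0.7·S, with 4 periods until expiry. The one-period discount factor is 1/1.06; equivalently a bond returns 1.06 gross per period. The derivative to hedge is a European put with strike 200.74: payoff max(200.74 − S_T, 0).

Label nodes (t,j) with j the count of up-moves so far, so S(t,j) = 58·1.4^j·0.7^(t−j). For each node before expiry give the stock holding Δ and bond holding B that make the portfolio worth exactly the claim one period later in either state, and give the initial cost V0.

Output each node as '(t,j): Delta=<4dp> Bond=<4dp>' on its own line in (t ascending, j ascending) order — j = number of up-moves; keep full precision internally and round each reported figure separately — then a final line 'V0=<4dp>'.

The replicating-portfolio and risk-neutral prices coincide; use p* = (1.06−0.7)/(1.4−0.7) = 0.5143 for the latter.
Payoff layer (t=4): V(4,0)=186.8142, V(4,1)=172.8884, V(4,2)=145.0368, V(4,3)=89.3336, V(4,4)=0.0000
Node (3,0) S=19.8940: V=(p*·172.8884+(1−p*)·186.8142)/1.06=169.4834; Δ=(172.8884−186.8142)/(27.8516−13.9258)=-1.0000; B=V−Δ·S=189.3774
Node (3,1) S=39.7880: V=(p*·145.0368+(1−p*)·172.8884)/1.06=149.5894; Δ=(145.0368−172.8884)/(55.7032−27.8516)=-1.0000; B=V−Δ·S=189.3774
Node (3,2) S=79.5760: V=(p*·89.3336+(1−p*)·145.0368)/1.06=109.8014; Δ=(89.3336−145.0368)/(111.4064−55.7032)=-1.0000; B=V−Δ·S=189.3774
Node (3,3) S=159.1520: V=(p*·0.0000+(1−p*)·89.3336)/1.06=40.9345; Δ=(0.0000−89.3336)/(222.8128−111.4064)=-0.8019; B=V−Δ·S=168.5540
Node (2,0) S=28.4200: V=(p*·149.5894+(1−p*)·169.4834)/1.06=150.2379; Δ=(149.5894−169.4834)/(39.7880−19.8940)=-1.0000; B=V−Δ·S=178.6579
Node (2,1) S=56.8400: V=(p*·109.8014+(1−p*)·149.5894)/1.06=121.8179; Δ=(109.8014−149.5894)/(79.5760−39.7880)=-1.0000; B=V−Δ·S=178.6579
Node (2,2) S=113.6800: V=(p*·40.9345+(1−p*)·109.8014)/1.06=70.1737; Δ=(40.9345−109.8014)/(159.1520−79.5760)=-0.8654; B=V−Δ·S=168.5549
Node (1,0) S=40.6000: V=(p*·121.8179+(1−p*)·150.2379)/1.06=127.9452; Δ=(121.8179−150.2379)/(56.8400−28.4200)=-1.0000; B=V−Δ·S=168.5452
Node (1,1) S=81.2000: V=(p*·70.1737+(1−p*)·121.8179)/1.06=89.8661; Δ=(70.1737−121.8179)/(113.6800−56.8400)=-0.9086; B=V−Δ·S=163.6435
Node (0,0) S=58.0000: V=(p*·89.8661+(1−p*)·127.9452)/1.06=102.2280; Δ=(89.8661−127.9452)/(81.2000−40.6000)=-0.9379; B=V−Δ·S=156.6267
Each (Δ,B) replicates both successor values, so the strategy is self-financing and V0 is arbitrage-free.

(0,0): Delta=-0.9379 Bond=156.6267
(1,0): Delta=-1.0000 Bond=168.5452
(1,1): Delta=-0.9086 Bond=163.6435
(2,0): Delta=-1.0000 Bond=178.6579
(2,1): Delta=-1.0000 Bond=178.6579
(2,2): Delta=-0.8654 Bond=168.5549
(3,0): Delta=-1.0000 Bond=189.3774
(3,1): Delta=-1.0000 Bond=189.3774
(3,2): Delta=-1.0000 Bond=189.3774
(3,3): Delta=-0.8019 Bond=168.5540
V0=102.2280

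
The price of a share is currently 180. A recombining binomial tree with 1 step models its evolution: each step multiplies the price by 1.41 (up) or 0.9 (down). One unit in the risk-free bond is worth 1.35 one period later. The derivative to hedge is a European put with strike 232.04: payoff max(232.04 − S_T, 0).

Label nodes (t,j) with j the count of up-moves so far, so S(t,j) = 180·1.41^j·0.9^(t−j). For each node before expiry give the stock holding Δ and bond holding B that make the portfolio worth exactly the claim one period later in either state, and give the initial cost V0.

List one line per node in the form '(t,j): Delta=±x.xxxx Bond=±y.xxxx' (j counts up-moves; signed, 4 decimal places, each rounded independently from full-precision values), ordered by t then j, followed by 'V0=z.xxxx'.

(0,0): Delta=-0.7630 Bond=143.4370
V0=6.1037

The replicating-portfolio and risk-neutral prices coincide; use p* = (1.35−0.9)/(1.41−0.9) = 0.8824 for the latter.
At expiry t=1: V(1,0)=70.0400, V(1,1)=0.0000
(0,0): S=180.0000. Δ = (V_up−V_dn)/(S_up−S_dn) = (0.0000−70.0400)/(253.8000−162.0000) = -0.7630. V = [p*·0.0000 + (1−p*)·70.0400]/1.35 = 6.1037. B = V − Δ·S = 143.4370.
Self-financing check: at every node Δ·S+B equals the discounted successor values.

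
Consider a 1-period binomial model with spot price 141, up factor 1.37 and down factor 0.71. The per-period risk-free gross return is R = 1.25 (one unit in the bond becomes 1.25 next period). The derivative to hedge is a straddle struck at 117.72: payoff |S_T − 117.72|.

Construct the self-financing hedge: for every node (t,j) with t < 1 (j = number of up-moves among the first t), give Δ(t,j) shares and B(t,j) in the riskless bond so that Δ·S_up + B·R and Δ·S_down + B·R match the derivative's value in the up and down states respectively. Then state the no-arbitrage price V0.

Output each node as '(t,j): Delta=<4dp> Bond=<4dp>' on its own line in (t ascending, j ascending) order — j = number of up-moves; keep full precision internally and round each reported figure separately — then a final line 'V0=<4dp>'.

No-arbitrage ⇒ martingale measure with p* = (R−d)/(u−d) = 0.8182.
Payoff layer (t=1): V(1,0)=17.6100, V(1,1)=75.4500
(0,0): S=141.0000. Δ = (V_up−V_dn)/(S_up−S_dn) = (75.4500−17.6100)/(193.1700−100.1100) = 0.6215. V = [p*·75.4500 + (1−p*)·17.6100]/1.25 = 51.9469. B = V − Δ·S = -35.6895.
Check: Δ(0,0)·S0 + B(0,0) = 51.9469 = V0.

(0,0): Delta=0.6215 Bond=-35.6895
V0=51.9469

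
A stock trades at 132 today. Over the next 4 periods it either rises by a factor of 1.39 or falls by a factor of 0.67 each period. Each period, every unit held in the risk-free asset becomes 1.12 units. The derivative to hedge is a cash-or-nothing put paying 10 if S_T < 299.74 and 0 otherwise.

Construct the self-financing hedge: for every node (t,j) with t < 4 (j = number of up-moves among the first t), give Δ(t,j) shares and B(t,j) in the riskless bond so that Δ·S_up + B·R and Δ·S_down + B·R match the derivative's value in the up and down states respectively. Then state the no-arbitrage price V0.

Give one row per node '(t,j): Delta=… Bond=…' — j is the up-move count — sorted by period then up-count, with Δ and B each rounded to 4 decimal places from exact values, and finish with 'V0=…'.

Under the risk-neutral measure, an up-move has probability p* = (R−d)/(u−d) = 0.6250 and values discount at R = 1.12.
Payoff layer (t=4): V(4,0)=10.0000, V(4,1)=10.0000, V(4,2)=10.0000, V(4,3)=10.0000, V(4,4)=0.0000
(3,0): S=39.7007. Δ = (V_up−V_dn)/(S_up−S_dn) = (10.0000−10.0000)/(55.1840−26.5995) = 0.0000. V = [p*·10.0000 + (1−p*)·10.0000]/1.12 = 8.9286. B = V − Δ·S = 8.9286.
(3,1): S=82.3642. Δ = (V_up−V_dn)/(S_up−S_dn) = (10.0000−10.0000)/(114.4862−55.1840) = 0.0000. V = [p*·10.0000 + (1−p*)·10.0000]/1.12 = 8.9286. B = V − Δ·S = 8.9286.
(3,2): S=170.8749. Δ = (V_up−V_dn)/(S_up−S_dn) = (10.0000−10.0000)/(237.5161−114.4862) = 0.0000. V = [p*·10.0000 + (1−p*)·10.0000]/1.12 = 8.9286. B = V − Δ·S = 8.9286.
(3,3): S=354.5017. Δ = (V_up−V_dn)/(S_up−S_dn) = (0.0000−10.0000)/(492.7574−237.5161) = -0.0392. V = [p*·0.0000 + (1−p*)·10.0000]/1.12 = 3.3482. B = V − Δ·S = 17.2371.
(2,0): S=59.2548. Δ = (V_up−V_dn)/(S_up−S_dn) = (8.9286−8.9286)/(82.3642−39.7007) = 0.0000. V = [p*·8.9286 + (1−p*)·8.9286]/1.12 = 7.9719. B = V − Δ·S = 7.9719.
(2,1): S=122.9316. Δ = (V_up−V_dn)/(S_up−S_dn) = (8.9286−8.9286)/(170.8749−82.3642) = 0.0000. V = [p*·8.9286 + (1−p*)·8.9286]/1.12 = 7.9719. B = V − Δ·S = 7.9719.
(2,2): S=255.0372. Δ = (V_up−V_dn)/(S_up−S_dn) = (3.3482−8.9286)/(354.5017−170.8749) = -0.0304. V = [p*·3.3482 + (1−p*)·8.9286]/1.12 = 4.8579. B = V − Δ·S = 12.6084.
(1,0): S=88.4400. Δ = (V_up−V_dn)/(S_up−S_dn) = (7.9719−7.9719)/(122.9316−59.2548) = 0.0000. V = [p*·7.9719 + (1−p*)·7.9719]/1.12 = 7.1178. B = V − Δ·S = 7.1178.
(1,1): S=183.4800. Δ = (V_up−V_dn)/(S_up−S_dn) = (4.8579−7.9719)/(255.0372−122.9316) = -0.0236. V = [p*·4.8579 + (1−p*)·7.9719]/1.12 = 5.3801. B = V − Δ·S = 9.7051.
(0,0): S=132.0000. Δ = (V_up−V_dn)/(S_up−S_dn) = (5.3801−7.1178)/(183.4800−88.4400) = -0.0183. V = [p*·5.3801 + (1−p*)·7.1178]/1.12 = 5.3855. B = V − Δ·S = 7.7990.
The time-0 hedge costs 5.3855, which is the no-arbitrage price.

(0,0): Delta=-0.0183 Bond=7.7990
(1,0): Delta=0.0000 Bond=7.1178
(1,1): Delta=-0.0236 Bond=9.7051
(2,0): Delta=0.0000 Bond=7.9719
(2,1): Delta=0.0000 Bond=7.9719
(2,2): Delta=-0.0304 Bond=12.6084
(3,0): Delta=0.0000 Bond=8.9286
(3,1): Delta=0.0000 Bond=8.9286
(3,2): Delta=0.0000 Bond=8.9286
(3,3): Delta=-0.0392 Bond=17.2371
V0=5.3855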